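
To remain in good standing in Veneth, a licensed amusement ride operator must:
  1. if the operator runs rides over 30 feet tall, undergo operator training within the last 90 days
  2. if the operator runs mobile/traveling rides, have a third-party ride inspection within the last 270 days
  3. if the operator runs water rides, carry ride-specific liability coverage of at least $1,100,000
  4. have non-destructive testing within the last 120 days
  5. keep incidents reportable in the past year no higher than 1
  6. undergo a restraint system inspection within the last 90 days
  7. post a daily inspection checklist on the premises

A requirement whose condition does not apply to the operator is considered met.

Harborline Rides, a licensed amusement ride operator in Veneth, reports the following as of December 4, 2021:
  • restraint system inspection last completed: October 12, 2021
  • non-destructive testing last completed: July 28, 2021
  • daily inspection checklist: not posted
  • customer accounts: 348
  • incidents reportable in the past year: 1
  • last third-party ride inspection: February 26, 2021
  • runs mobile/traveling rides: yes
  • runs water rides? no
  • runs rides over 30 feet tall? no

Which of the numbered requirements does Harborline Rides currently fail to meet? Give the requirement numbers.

1. condition 'runs rides over 30 feet tall' does not hold → requirement n/a → met
2. condition 'runs mobile/traveling rides' holds; third-party ride inspection 281 days ago vs limit 270 → not met
3. condition 'runs water rides' does not hold → requirement n/a → met
4. non-destructive testing 129 days ago vs limit 120 → not met
5. incidents reportable in the past year 1 ≤ 1 → met
6. restraint system inspection 53 days ago vs limit 90 → met
7. daily inspection checklist absent → not met
Not met: 2, 4, 7

2, 4, 7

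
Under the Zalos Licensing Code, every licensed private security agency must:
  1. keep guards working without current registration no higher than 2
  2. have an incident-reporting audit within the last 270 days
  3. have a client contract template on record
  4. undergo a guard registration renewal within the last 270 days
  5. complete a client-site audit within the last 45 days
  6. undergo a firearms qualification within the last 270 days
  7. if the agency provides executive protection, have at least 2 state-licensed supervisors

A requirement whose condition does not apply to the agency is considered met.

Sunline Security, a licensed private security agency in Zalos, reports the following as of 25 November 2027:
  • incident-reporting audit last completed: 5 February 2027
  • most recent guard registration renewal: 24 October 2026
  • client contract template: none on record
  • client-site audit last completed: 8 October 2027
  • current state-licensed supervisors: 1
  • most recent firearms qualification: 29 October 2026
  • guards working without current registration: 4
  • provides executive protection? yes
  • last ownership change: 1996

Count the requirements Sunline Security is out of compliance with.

7

1. guards working without current registration 4 > 2 → not met
2. incident-reporting audit 293 days ago vs limit 270 → not met
3. client contract template absent → not met
4. guard registration renewal 397 days ago vs limit 270 → not met
5. client-site audit 48 days ago vs limit 45 → not met
6. firearms qualification 392 days ago vs limit 270 → not met
7. condition 'provides executive protection' holds; state-licensed supervisors 1 < 2 → not met
Not met: 7 of 7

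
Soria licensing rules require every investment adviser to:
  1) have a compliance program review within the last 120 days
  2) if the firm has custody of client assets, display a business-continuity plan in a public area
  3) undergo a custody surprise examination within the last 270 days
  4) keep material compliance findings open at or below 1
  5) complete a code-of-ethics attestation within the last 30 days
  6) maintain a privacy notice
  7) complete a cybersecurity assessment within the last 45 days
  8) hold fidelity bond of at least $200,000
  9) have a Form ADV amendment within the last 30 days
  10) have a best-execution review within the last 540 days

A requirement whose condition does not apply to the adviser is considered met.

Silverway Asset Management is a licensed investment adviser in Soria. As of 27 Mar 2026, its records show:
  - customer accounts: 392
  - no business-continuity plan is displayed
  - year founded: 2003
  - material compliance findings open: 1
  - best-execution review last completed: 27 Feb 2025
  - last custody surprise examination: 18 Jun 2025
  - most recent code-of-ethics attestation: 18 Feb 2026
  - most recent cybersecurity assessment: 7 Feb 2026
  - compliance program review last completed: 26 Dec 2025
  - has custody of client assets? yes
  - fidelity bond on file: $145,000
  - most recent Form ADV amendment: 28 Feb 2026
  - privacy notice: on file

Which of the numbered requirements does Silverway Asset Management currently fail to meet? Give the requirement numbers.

1. compliance program review 91 days ago vs limit 120 → met
2. condition 'has custody of client assets' holds; business-continuity plan absent → not met
3. custody surprise examination 282 days ago vs limit 270 → not met
4. material compliance findings open 1 ≤ 1 → met
5. code-of-ethics attestation 37 days ago vs limit 30 → not met
6. privacy notice present → met
7. cybersecurity assessment 48 days ago vs limit 45 → not met
8. fidelity bond $145,000 < $200,000 → not met
9. Form ADV amendment 27 days ago vs limit 30 → met
10. best-execution review 393 days ago vs limit 540 → met
Not met: 2, 3, 5, 7, 8

2, 3, 5, 7, 8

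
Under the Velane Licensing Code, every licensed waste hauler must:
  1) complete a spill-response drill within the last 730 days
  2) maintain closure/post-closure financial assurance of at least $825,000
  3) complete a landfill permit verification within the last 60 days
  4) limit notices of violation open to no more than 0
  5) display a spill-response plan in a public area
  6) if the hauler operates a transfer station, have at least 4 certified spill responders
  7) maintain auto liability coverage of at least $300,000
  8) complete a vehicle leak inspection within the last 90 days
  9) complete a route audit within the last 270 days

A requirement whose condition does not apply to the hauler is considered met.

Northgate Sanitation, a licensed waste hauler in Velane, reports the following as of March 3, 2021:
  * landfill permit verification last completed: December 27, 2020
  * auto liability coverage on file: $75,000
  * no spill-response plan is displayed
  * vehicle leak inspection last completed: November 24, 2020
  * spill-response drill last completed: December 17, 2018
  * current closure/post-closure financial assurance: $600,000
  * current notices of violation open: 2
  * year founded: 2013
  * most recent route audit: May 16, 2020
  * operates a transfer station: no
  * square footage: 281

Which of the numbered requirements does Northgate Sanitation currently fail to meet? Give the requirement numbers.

1. spill-response drill 807 days ago vs limit 730 → not met
2. closure/post-closure financial assurance $600,000 < $825,000 → not met
3. landfill permit verification 66 days ago vs limit 60 → not met
4. notices of violation open 2 > 0 → not met
5. spill-response plan absent → not met
6. condition 'operates a transfer station' does not hold → requirement n/a → met
7. auto liability coverage $75,000 < $300,000 → not met
8. vehicle leak inspection 99 days ago vs limit 90 → not met
9. route audit 291 days ago vs limit 270 → not met
Not met: 1, 2, 3, 4, 5, 7, 8, 9

1, 2, 3, 4, 5, 7, 8, 9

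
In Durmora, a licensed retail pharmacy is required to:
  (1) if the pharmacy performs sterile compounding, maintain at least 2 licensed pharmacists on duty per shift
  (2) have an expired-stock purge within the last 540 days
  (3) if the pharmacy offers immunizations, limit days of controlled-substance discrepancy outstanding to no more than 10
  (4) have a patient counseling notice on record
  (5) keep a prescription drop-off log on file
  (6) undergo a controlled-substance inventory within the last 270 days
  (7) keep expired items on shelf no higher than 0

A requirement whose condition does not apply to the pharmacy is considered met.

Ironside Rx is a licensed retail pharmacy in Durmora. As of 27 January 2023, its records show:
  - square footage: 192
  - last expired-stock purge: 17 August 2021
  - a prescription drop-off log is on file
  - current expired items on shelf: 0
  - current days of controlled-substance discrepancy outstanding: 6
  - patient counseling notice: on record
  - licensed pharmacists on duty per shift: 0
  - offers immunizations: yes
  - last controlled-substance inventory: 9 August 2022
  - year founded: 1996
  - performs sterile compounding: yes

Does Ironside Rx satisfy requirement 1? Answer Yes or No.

No

1. condition 'performs sterile compounding' holds; licensed pharmacists on duty per shift 0 < 2 → not met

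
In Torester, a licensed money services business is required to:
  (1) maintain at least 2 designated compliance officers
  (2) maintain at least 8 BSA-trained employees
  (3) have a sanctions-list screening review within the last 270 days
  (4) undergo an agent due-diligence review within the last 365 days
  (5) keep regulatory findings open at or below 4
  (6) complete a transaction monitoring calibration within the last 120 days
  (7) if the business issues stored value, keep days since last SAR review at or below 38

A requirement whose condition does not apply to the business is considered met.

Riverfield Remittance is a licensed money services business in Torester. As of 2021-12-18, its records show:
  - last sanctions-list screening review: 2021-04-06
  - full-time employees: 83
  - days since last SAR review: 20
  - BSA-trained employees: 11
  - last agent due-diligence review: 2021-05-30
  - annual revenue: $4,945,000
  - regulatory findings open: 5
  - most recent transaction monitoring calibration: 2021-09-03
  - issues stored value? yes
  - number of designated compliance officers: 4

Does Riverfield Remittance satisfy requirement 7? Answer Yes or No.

Yes

7. condition 'issues stored value' holds; days since last SAR review 20 ≤ 38 → met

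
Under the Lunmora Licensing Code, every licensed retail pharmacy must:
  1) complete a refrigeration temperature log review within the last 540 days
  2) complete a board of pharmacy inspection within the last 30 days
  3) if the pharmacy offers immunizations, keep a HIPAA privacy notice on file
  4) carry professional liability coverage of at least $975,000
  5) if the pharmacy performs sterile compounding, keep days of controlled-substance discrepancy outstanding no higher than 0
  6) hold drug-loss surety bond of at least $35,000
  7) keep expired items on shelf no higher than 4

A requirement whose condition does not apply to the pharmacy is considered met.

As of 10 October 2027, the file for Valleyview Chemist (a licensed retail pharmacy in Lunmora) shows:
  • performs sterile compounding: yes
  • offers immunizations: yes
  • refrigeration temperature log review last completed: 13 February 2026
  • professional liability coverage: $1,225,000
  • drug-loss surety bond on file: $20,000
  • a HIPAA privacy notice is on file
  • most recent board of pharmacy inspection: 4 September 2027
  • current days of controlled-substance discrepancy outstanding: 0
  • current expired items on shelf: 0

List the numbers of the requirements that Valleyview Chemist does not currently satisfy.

1, 2, 6

1. refrigeration temperature log review 604 days ago vs limit 540 → not met
2. board of pharmacy inspection 36 days ago vs limit 30 → not met
3. condition 'offers immunizations' holds; HIPAA privacy notice present → met
4. professional liability coverage $1,225,000 ≥ $975,000 → met
5. condition 'performs sterile compounding' holds; days of controlled-substance discrepancy outstanding 0 ≤ 0 → met
6. drug-loss surety bond $20,000 < $35,000 → not met
7. expired items on shelf 0 ≤ 4 → met
Not met: 1, 2, 6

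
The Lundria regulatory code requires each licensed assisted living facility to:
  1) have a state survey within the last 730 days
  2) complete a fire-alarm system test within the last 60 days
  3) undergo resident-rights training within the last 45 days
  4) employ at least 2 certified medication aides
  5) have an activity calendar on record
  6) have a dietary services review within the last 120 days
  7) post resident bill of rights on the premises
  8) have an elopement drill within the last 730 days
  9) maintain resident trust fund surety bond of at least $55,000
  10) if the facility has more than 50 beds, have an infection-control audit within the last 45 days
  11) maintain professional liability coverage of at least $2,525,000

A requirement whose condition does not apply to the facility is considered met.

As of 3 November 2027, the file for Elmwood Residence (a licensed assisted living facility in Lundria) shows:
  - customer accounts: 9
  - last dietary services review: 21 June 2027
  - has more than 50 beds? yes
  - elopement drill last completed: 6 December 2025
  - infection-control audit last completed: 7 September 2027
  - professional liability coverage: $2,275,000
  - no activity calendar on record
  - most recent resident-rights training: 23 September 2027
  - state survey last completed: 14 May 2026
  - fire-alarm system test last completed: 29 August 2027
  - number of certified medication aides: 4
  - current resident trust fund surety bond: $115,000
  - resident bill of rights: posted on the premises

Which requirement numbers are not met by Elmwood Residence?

2, 5, 6, 10, 11

1. state survey 538 days ago vs limit 730 → met
2. fire-alarm system test 66 days ago vs limit 60 → not met
3. resident-rights training 41 days ago vs limit 45 → met
4. certified medication aides 4 ≥ 2 → met
5. activity calendar absent → not met
6. dietary services review 135 days ago vs limit 120 → not met
7. resident bill of rights present → met
8. elopement drill 697 days ago vs limit 730 → met
9. resident trust fund surety bond $115,000 ≥ $55,000 → met
10. condition 'has more than 50 beds' holds; infection-control audit 57 days ago vs limit 45 → not met
11. professional liability coverage $2,275,000 < $2,525,000 → not met
Not met: 2, 5, 6, 10, 11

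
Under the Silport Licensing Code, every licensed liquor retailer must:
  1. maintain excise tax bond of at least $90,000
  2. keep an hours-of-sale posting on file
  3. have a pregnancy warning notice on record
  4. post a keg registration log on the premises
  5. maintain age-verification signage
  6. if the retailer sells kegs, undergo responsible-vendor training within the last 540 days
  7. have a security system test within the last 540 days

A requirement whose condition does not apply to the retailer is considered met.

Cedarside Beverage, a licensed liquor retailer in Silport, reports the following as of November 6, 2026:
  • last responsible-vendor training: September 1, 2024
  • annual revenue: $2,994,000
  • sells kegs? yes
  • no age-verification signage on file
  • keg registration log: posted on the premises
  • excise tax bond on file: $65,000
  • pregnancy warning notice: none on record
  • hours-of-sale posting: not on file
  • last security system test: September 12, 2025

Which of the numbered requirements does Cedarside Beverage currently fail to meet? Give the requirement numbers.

1. excise tax bond $65,000 < $90,000 → not met
2. hours-of-sale posting absent → not met
3. pregnancy warning notice absent → not met
4. keg registration log present → met
5. age-verification signage absent → not met
6. condition 'sells kegs' holds; responsible-vendor training 796 days ago vs limit 540 → not met
7. security system test 420 days ago vs limit 540 → met
Not met: 1, 2, 3, 5, 6

1, 2, 3, 5, 6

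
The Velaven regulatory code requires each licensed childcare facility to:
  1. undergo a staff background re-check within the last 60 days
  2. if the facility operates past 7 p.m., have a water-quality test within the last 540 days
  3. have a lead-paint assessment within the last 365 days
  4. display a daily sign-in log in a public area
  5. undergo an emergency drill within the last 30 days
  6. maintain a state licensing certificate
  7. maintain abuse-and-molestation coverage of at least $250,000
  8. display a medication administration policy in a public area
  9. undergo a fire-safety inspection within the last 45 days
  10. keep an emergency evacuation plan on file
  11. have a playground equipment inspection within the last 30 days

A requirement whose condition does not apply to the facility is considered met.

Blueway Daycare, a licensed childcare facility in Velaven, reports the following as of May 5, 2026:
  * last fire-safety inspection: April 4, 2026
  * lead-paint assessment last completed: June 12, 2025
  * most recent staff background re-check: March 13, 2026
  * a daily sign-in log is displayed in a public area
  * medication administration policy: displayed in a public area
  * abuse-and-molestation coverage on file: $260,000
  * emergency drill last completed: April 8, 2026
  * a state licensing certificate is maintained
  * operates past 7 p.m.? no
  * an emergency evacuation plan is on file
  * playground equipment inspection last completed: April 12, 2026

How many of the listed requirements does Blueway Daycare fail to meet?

0

1. staff background re-check 53 days ago vs limit 60 → met
2. condition 'operates past 7 p.m.' does not hold → requirement n/a → met
3. lead-paint assessment 327 days ago vs limit 365 → met
4. daily sign-in log present → met
5. emergency drill 27 days ago vs limit 30 → met
6. state licensing certificate present → met
7. abuse-and-molestation coverage $260,000 ≥ $250,000 → met
8. medication administration policy present → met
9. fire-safety inspection 31 days ago vs limit 45 → met
10. emergency evacuation plan present → met
11. playground equipment inspection 23 days ago vs limit 30 → met
Not met: 0 of 11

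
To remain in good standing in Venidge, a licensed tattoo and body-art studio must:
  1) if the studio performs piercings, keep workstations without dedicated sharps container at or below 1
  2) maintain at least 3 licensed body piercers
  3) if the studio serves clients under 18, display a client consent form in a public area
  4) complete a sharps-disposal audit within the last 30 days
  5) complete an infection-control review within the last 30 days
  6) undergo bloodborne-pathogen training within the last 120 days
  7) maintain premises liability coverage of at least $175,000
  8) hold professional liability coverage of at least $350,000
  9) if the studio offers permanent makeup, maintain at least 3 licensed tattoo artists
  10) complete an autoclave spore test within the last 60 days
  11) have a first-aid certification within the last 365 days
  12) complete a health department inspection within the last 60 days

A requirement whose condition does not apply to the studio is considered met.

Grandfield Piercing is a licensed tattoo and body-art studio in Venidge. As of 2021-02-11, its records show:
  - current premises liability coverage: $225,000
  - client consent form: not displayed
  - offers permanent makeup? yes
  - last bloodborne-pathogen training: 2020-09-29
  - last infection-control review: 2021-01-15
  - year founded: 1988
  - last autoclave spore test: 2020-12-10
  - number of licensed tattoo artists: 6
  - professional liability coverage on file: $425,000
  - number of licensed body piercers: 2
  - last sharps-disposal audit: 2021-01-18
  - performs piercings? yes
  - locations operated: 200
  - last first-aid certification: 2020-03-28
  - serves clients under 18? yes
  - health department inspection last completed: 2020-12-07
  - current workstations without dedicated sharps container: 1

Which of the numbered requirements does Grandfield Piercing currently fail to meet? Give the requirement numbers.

2, 3, 6, 10, 12

1. condition 'performs piercings' holds; workstations without dedicated sharps container 1 ≤ 1 → met
2. licensed body piercers 2 < 3 → not met
3. condition 'serves clients under 18' holds; client consent form absent → not met
4. sharps-disposal audit 24 days ago vs limit 30 → met
5. infection-control review 27 days ago vs limit 30 → met
6. bloodborne-pathogen training 135 days ago vs limit 120 → not met
7. premises liability coverage $225,000 ≥ $175,000 → met
8. professional liability coverage $425,000 ≥ $350,000 → met
9. condition 'offers permanent makeup' holds; licensed tattoo artists 6 ≥ 3 → met
10. autoclave spore test 63 days ago vs limit 60 → not met
11. first-aid certification 320 days ago vs limit 365 → met
12. health department inspection 66 days ago vs limit 60 → not met
Not met: 2, 3, 6, 10, 12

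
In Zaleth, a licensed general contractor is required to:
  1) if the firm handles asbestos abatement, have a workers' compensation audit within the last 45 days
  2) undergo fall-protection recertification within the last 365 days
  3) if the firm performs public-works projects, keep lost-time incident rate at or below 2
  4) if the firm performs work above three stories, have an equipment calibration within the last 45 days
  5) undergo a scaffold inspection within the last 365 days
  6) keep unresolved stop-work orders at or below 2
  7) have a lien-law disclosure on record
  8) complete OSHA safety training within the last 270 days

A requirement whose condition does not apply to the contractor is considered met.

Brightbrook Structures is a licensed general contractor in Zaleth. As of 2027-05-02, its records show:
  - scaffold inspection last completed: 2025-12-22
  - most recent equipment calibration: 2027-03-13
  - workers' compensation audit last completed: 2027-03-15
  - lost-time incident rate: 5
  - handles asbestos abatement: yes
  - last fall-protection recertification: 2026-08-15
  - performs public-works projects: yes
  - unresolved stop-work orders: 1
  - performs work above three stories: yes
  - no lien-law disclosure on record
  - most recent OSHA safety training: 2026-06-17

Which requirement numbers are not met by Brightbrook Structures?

1, 3, 4, 5, 7, 8

1. condition 'handles asbestos abatement' holds; workers' compensation audit 48 days ago vs limit 45 → not met
2. fall-protection recertification 260 days ago vs limit 365 → met
3. condition 'performs public-works projects' holds; lost-time incident rate 5 > 2 → not met
4. condition 'performs work above three stories' holds; equipment calibration 50 days ago vs limit 45 → not met
5. scaffold inspection 496 days ago vs limit 365 → not met
6. unresolved stop-work orders 1 ≤ 2 → met
7. lien-law disclosure absent → not met
8. OSHA safety training 319 days ago vs limit 270 → not met
Not met: 1, 3, 4, 5, 7, 8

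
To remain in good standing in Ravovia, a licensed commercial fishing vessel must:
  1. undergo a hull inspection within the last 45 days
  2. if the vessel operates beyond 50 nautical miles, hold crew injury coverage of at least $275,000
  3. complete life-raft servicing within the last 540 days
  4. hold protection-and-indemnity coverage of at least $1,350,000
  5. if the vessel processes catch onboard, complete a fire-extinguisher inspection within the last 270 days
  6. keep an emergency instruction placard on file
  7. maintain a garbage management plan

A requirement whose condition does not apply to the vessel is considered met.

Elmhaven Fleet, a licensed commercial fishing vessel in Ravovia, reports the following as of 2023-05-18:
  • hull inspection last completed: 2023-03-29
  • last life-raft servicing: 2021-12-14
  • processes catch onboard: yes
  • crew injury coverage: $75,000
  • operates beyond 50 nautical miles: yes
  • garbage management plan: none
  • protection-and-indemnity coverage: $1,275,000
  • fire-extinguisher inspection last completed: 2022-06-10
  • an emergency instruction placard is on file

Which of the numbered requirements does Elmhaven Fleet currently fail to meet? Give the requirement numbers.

1, 2, 4, 5, 7

1. hull inspection 50 days ago vs limit 45 → not met
2. condition 'operates beyond 50 nautical miles' holds; crew injury coverage $75,000 < $275,000 → not met
3. life-raft servicing 520 days ago vs limit 540 → met
4. protection-and-indemnity coverage $1,275,000 < $1,350,000 → not met
5. condition 'processes catch onboard' holds; fire-extinguisher inspection 342 days ago vs limit 270 → not met
6. emergency instruction placard present → met
7. garbage management plan absent → not met
Not met: 1, 2, 4, 5, 7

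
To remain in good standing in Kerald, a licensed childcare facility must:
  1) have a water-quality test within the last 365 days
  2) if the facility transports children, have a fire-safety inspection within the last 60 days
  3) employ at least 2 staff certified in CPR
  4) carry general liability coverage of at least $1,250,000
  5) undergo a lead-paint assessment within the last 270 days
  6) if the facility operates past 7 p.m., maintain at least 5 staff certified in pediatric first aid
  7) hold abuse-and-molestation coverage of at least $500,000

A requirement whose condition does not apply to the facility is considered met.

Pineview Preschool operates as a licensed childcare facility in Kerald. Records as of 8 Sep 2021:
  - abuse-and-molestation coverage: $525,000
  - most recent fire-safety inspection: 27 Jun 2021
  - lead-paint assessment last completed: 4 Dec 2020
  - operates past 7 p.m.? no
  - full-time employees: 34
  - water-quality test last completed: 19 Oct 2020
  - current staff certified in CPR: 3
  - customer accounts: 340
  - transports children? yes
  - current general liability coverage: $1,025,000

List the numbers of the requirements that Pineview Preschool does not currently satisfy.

2, 4, 5

1. water-quality test 324 days ago vs limit 365 → met
2. condition 'transports children' holds; fire-safety inspection 73 days ago vs limit 60 → not met
3. staff certified in CPR 3 ≥ 2 → met
4. general liability coverage $1,025,000 < $1,250,000 → not met
5. lead-paint assessment 278 days ago vs limit 270 → not met
6. condition 'operates past 7 p.m.' does not hold → requirement n/a → met
7. abuse-and-molestation coverage $525,000 ≥ $500,000 → met
Not met: 2, 4, 5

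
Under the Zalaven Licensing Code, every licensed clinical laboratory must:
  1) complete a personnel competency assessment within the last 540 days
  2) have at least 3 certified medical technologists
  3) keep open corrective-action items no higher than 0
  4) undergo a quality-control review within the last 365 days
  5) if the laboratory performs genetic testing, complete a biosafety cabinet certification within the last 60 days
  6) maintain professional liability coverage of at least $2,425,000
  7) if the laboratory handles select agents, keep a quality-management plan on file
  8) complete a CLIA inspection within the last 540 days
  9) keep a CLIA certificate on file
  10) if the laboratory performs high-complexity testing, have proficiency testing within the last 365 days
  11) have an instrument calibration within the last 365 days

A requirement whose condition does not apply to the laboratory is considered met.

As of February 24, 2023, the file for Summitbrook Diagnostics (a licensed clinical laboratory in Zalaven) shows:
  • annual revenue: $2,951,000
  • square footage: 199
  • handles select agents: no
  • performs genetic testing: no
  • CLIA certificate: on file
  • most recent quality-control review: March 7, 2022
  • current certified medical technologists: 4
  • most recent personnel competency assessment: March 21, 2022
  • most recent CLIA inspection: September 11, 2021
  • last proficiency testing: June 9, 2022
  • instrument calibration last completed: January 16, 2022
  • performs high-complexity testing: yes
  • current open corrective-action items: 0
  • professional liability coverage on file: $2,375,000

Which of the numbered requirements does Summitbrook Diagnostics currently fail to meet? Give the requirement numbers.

1. personnel competency assessment 340 days ago vs limit 540 → met
2. certified medical technologists 4 ≥ 3 → met
3. open corrective-action items 0 ≤ 0 → met
4. quality-control review 354 days ago vs limit 365 → met
5. condition 'performs genetic testing' does not hold → requirement n/a → met
6. professional liability coverage $2,375,000 < $2,425,000 → not met
7. condition 'handles select agents' does not hold → requirement n/a → met
8. CLIA inspection 531 days ago vs limit 540 → met
9. CLIA certificate present → met
10. condition 'performs high-complexity testing' holds; proficiency testing 260 days ago vs limit 365 → met
11. instrument calibration 404 days ago vs limit 365 → not met
Not met: 6, 11

6, 11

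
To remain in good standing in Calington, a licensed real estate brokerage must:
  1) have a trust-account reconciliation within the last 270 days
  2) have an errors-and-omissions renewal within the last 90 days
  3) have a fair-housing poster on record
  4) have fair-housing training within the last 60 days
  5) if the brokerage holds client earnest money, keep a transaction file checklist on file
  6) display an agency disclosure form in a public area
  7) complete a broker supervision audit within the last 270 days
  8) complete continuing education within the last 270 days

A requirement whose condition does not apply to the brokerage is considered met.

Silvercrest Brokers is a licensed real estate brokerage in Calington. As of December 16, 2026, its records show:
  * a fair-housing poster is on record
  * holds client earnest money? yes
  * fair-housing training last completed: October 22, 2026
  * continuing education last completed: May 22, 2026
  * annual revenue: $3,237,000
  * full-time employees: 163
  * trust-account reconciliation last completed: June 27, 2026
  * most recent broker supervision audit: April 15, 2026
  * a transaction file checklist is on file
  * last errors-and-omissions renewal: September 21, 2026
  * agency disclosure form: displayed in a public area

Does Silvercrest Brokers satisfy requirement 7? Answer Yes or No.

7. broker supervision audit 245 days ago vs limit 270 → met

Yes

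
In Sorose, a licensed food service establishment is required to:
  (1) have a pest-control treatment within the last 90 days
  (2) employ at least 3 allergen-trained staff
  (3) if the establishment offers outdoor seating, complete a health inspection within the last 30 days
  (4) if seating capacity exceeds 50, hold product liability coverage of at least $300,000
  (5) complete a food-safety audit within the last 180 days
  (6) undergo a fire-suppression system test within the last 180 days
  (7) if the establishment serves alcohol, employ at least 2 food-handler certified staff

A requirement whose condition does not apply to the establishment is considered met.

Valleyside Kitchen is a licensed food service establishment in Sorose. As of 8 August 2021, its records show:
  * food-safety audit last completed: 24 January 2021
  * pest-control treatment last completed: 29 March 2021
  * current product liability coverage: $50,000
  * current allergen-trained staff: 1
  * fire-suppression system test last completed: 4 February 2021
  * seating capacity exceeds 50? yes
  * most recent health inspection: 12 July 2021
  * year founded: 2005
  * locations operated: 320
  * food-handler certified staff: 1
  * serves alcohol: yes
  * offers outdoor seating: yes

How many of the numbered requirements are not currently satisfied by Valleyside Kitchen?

1. pest-control treatment 132 days ago vs limit 90 → not met
2. allergen-trained staff 1 < 3 → not met
3. condition 'offers outdoor seating' holds; health inspection 27 days ago vs limit 30 → met
4. condition 'seating capacity exceeds 50' holds; product liability coverage $50,000 < $300,000 → not met
5. food-safety audit 196 days ago vs limit 180 → not met
6. fire-suppression system test 185 days ago vs limit 180 → not met
7. condition 'serves alcohol' holds; food-handler certified staff 1 < 2 → not met
Not met: 6 of 7

6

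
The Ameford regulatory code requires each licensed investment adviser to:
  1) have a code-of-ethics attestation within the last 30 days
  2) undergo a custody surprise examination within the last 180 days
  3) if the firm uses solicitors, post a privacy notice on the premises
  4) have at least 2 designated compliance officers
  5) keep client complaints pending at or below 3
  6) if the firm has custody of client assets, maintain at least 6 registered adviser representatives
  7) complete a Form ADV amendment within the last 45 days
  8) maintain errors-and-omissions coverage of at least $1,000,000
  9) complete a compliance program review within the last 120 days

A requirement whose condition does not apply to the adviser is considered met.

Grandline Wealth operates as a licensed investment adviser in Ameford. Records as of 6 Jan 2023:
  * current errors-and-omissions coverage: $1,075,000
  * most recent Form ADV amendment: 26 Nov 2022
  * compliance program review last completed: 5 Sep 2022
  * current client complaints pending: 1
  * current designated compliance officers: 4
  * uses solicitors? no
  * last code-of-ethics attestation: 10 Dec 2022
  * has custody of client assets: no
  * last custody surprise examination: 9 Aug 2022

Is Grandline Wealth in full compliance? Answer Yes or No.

1. code-of-ethics attestation 27 days ago vs limit 30 → met
2. custody surprise examination 150 days ago vs limit 180 → met
3. condition 'uses solicitors' does not hold → requirement n/a → met
4. designated compliance officers 4 ≥ 2 → met
5. client complaints pending 1 ≤ 3 → met
6. condition 'has custody of client assets' does not hold → requirement n/a → met
7. Form ADV amendment 41 days ago vs limit 45 → met
8. errors-and-omissions coverage $1,075,000 ≥ $1,000,000 → met
9. compliance program review 123 days ago vs limit 120 → not met
Not met: 9

No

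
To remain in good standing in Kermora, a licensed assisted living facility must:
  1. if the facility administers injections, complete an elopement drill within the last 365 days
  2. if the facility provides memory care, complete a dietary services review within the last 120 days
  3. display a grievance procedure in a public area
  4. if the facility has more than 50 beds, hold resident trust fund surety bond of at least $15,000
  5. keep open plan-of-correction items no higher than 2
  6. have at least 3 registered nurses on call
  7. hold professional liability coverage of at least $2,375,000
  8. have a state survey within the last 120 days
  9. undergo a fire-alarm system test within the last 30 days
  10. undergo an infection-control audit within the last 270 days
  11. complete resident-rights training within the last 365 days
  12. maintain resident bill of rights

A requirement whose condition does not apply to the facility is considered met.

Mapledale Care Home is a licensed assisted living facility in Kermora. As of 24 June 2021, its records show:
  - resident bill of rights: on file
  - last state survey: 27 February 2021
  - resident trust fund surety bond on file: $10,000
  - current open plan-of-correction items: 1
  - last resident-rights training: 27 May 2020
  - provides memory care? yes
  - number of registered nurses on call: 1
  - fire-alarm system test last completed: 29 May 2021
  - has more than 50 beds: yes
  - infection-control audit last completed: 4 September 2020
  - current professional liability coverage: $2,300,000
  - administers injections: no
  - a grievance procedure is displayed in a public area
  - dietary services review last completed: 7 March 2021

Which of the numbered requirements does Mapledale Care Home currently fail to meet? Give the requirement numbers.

4, 6, 7, 10, 11

1. condition 'administers injections' does not hold → requirement n/a → met
2. condition 'provides memory care' holds; dietary services review 109 days ago vs limit 120 → met
3. grievance procedure present → met
4. condition 'has more than 50 beds' holds; resident trust fund surety bond $10,000 < $15,000 → not met
5. open plan-of-correction items 1 ≤ 2 → met
6. registered nurses on call 1 < 3 → not met
7. professional liability coverage $2,300,000 < $2,375,000 → not met
8. state survey 117 days ago vs limit 120 → met
9. fire-alarm system test 26 days ago vs limit 30 → met
10. infection-control audit 293 days ago vs limit 270 → not met
11. resident-rights training 393 days ago vs limit 365 → not met
12. resident bill of rights present → met
Not met: 4, 6, 7, 10, 11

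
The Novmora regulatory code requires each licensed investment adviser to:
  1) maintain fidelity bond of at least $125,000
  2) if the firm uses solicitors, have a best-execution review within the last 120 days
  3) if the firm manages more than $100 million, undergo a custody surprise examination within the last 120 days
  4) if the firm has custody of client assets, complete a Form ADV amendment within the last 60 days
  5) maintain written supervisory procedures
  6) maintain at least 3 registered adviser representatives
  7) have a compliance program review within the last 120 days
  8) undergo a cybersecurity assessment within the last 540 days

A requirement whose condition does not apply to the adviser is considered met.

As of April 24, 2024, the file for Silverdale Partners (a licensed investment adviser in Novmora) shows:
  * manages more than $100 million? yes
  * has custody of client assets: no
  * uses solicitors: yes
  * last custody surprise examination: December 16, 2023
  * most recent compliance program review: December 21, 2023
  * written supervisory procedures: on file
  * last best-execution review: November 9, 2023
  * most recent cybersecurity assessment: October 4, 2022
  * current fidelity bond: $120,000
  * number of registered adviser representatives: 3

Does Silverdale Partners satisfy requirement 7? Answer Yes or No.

7. compliance program review 125 days ago vs limit 120 → not met

No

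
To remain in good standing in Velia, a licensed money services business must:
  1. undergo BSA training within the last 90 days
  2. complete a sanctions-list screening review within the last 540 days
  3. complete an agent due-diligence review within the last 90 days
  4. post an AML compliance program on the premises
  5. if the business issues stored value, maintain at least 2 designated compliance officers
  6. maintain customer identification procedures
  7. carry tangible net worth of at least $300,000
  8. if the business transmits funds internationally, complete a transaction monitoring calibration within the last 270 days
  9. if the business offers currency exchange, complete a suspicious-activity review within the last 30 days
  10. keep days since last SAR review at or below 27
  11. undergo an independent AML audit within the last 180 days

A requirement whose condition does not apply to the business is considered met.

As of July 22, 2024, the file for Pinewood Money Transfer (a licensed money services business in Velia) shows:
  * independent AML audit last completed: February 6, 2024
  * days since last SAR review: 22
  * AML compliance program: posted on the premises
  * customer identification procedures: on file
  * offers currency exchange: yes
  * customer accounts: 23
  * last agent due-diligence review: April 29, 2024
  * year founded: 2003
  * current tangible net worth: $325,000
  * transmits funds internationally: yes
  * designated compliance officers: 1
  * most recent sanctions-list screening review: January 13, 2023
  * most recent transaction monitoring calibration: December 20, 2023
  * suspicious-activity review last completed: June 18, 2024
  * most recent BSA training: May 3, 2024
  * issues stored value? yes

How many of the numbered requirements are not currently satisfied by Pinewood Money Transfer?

1. BSA training 80 days ago vs limit 90 → met
2. sanctions-list screening review 556 days ago vs limit 540 → not met
3. agent due-diligence review 84 days ago vs limit 90 → met
4. AML compliance program present → met
5. condition 'issues stored value' holds; designated compliance officers 1 < 2 → not met
6. customer identification procedures present → met
7. tangible net worth $325,000 ≥ $300,000 → met
8. condition 'transmits funds internationally' holds; transaction monitoring calibration 215 days ago vs limit 270 → met
9. condition 'offers currency exchange' holds; suspicious-activity review 34 days ago vs limit 30 → not met
10. days since last SAR review 22 ≤ 27 → met
11. independent AML audit 167 days ago vs limit 180 → met
Not met: 3 of 11

3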